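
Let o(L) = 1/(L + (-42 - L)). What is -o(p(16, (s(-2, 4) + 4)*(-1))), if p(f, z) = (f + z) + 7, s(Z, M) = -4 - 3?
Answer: 1/42 ≈ 0.023810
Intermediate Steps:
s(Z, M) = -7
p(f, z) = 7 + f + z
o(L) = -1/42 (o(L) = 1/(-42) = -1/42)
-o(p(16, (s(-2, 4) + 4)*(-1))) = -1*(-1/42) = 1/42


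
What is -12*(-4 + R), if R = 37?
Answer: -396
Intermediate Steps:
-12*(-4 + R) = -12*(-4 + 37) = -12*33 = -396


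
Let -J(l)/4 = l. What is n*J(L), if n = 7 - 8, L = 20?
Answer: 80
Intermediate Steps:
J(l) = -4*l
n = -1
n*J(L) = -(-4)*20 = -1*(-80) = 80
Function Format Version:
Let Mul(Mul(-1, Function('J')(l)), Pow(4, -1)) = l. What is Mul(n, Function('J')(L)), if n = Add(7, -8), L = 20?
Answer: 80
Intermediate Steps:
Function('J')(l) = Mul(-4, l)
n = -1
Mul(n, Function('J')(L)) = Mul(-1, Mul(-4, 20)) = Mul(-1, -80) = 80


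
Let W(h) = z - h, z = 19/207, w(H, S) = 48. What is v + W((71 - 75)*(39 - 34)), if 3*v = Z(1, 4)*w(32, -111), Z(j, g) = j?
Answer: 7471/207 ≈ 36.092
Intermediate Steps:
z = 19/207 (z = 19*(1/207) = 19/207 ≈ 0.091787)
W(h) = 19/207 - h
v = 16 (v = (1*48)/3 = (⅓)*48 = 16)
v + W((71 - 75)*(39 - 34)) = 16 + (19/207 - (71 - 75)*(39 - 34)) = 16 + (19/207 - (-4)*5) = 16 + (19/207 - 1*(-20)) = 16 + (19/207 + 20) = 16 + 4159/207 = 7471/207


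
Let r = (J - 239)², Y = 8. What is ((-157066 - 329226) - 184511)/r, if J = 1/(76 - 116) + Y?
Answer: -1073284800/85396081 ≈ -12.568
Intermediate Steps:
J = 319/40 (J = 1/(76 - 116) + 8 = 1/(-40) + 8 = -1/40 + 8 = 319/40 ≈ 7.9750)
r = 85396081/1600 (r = (319/40 - 239)² = (-9241/40)² = 85396081/1600 ≈ 53373.)
((-157066 - 329226) - 184511)/r = ((-157066 - 329226) - 184511)/(85396081/1600) = (-486292 - 184511)*(1600/85396081) = -670803*1600/85396081 = -1073284800/85396081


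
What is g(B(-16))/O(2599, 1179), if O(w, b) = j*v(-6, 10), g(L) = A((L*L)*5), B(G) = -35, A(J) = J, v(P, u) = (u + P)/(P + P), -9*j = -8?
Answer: -165375/8 ≈ -20672.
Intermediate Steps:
j = 8/9 (j = -1/9*(-8) = 8/9 ≈ 0.88889)
v(P, u) = (P + u)/(2*P) (v(P, u) = (P + u)/((2*P)) = (P + u)*(1/(2*P)) = (P + u)/(2*P))
g(L) = 5*L**2 (g(L) = (L*L)*5 = L**2*5 = 5*L**2)
O(w, b) = -8/27 (O(w, b) = 8*((1/2)*(-6 + 10)/(-6))/9 = 8*((1/2)*(-1/6)*4)/9 = (8/9)*(-1/3) = -8/27)
g(B(-16))/O(2599, 1179) = (5*(-35)**2)/(-8/27) = (5*1225)*(-27/8) = 6125*(-27/8) = -165375/8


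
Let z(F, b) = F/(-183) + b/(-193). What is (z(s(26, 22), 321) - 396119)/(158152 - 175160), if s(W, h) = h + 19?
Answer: 13990593617/600705552 ≈ 23.290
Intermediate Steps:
s(W, h) = 19 + h
z(F, b) = -F/183 - b/193 (z(F, b) = F*(-1/183) + b*(-1/193) = -F/183 - b/193)
(z(s(26, 22), 321) - 396119)/(158152 - 175160) = ((-(19 + 22)/183 - 1/193*321) - 396119)/(158152 - 175160) = ((-1/183*41 - 321/193) - 396119)/(-17008) = ((-41/183 - 321/193) - 396119)*(-1/17008) = (-66656/35319 - 396119)*(-1/17008) = -13990593617/35319*(-1/17008) = 13990593617/600705552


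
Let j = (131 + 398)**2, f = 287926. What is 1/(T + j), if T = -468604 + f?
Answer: 1/99163 ≈ 1.0084e-5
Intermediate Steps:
j = 279841 (j = 529**2 = 279841)
T = -180678 (T = -468604 + 287926 = -180678)
1/(T + j) = 1/(-180678 + 279841) = 1/99163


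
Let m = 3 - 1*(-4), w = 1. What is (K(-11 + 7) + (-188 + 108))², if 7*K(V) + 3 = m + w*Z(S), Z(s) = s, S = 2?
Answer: 306916/49 ≈ 6263.6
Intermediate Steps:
m = 7 (m = 3 + 4 = 7)
K(V) = 6/7 (K(V) = -3/7 + (7 + 1*2)/7 = -3/7 + (7 + 2)/7 = -3/7 + (⅐)*9 = -3/7 + 9/7 = 6/7)
(K(-11 + 7) + (-188 + 108))² = (6/7 + (-188 + 108))² = (6/7 - 80)² = (-554/7)² = 306916/49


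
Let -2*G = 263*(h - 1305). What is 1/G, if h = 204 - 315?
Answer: 1/186204 ≈ 5.3705e-6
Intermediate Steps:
h = -111
G = 186204 (G = -263*(-111 - 1305)/2 = -263*(-1416)/2 = -½*(-372408) = 186204)
1/G = 1/186204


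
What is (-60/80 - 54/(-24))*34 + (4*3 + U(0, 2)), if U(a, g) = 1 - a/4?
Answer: 64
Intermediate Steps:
U(a, g) = 1 - a/4
(-60/80 - 54/(-24))*34 + (4*3 + U(0, 2)) = (-60/80 - 54/(-24))*34 + (4*3 + (1 - ¼*0)) = (-60*1/80 - 54*(-1/24))*34 + (12 + (1 + 0)) = (-¾ + 9/4)*34 + (12 + 1) = (3/2)*34 + 13 = 51 + 13 = 64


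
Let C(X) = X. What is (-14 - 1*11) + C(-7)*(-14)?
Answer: 73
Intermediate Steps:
(-14 - 1*11) + C(-7)*(-14) = (-14 - 1*11) - 7*(-14) = (-14 - 11) + 98 = -25 + 98 = 73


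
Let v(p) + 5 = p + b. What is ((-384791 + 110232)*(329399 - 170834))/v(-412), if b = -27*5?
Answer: 14511815945/184 ≈ 7.8869e+7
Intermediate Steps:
b = -135
v(p) = -140 + p (v(p) = -5 + (p - 135) = -5 + (-135 + p) = -140 + p)
((-384791 + 110232)*(329399 - 170834))/v(-412) = ((-384791 + 110232)*(329399 - 170834))/(-140 - 412) = -274559*158565/(-552) = -43535447835*(-1/552) = 14511815945/184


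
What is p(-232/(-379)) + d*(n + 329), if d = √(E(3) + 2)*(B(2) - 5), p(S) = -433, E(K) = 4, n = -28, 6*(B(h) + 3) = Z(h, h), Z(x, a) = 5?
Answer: -433 - 12943*√6/6 ≈ -5717.0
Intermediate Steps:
B(h) = -13/6 (B(h) = -3 + (⅙)*5 = -3 + ⅚ = -13/6)
d = -43*√6/6 (d = √(4 + 2)*(-13/6 - 5) = √6*(-43/6) = -43*√6/6 ≈ -17.555)
p(-232/(-379)) + d*(n + 329) = -433 + (-43*√6/6)*(-28 + 329) = -433 - 43*√6/6*301 = -433 - 12943*√6/6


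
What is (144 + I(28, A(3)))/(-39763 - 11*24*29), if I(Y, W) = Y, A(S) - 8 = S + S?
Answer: -172/47419 ≈ -0.0036272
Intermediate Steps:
A(S) = 8 + 2*S (A(S) = 8 + (S + S) = 8 + 2*S)
(144 + I(28, A(3)))/(-39763 - 11*24*29) = (144 + 28)/(-39763 - 11*24*29) = 172/(-39763 - 264*29) = 172/(-39763 - 7656) = 172/(-47419) = 172*(-1/47419) = -172/47419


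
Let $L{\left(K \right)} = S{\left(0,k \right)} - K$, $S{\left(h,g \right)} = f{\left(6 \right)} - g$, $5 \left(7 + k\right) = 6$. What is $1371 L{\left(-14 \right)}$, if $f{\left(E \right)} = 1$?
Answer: $\frac{142584}{5} \approx 28517.0$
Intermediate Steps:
$k = - \frac{29}{5}$ ($k = -7 + \frac{1}{5} \cdot 6 = -7 + \frac{6}{5} = - \frac{29}{5} \approx -5.8$)
$S{\left(h,g \right)} = 1 - g$
$L{\left(K \right)} = \frac{34}{5} - K$ ($L{\left(K \right)} = \left(1 - - \frac{29}{5}\right) - K = \left(1 + \frac{29}{5}\right) - K = \frac{34}{5} - K$)
$1371 L{\left(-14 \right)} = 1371 \left(\frac{34}{5} - -14\right) = 1371 \left(\frac{34}{5} + 14\right) = 1371 \cdot \frac{104}{5} = \frac{142584}{5}$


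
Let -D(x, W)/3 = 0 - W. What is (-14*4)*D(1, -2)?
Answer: 336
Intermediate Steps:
D(x, W) = 3*W (D(x, W) = -3*(0 - W) = -(-3)*W = 3*W)
(-14*4)*D(1, -2) = (-14*4)*(3*(-2)) = -56*(-6) = 336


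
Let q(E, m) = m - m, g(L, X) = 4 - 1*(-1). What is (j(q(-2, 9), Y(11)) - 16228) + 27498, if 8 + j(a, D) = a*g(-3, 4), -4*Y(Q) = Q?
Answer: 11262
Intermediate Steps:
g(L, X) = 5 (g(L, X) = 4 + 1 = 5)
q(E, m) = 0
Y(Q) = -Q/4
j(a, D) = -8 + 5*a (j(a, D) = -8 + a*5 = -8 + 5*a)
(j(q(-2, 9), Y(11)) - 16228) + 27498 = ((-8 + 5*0) - 16228) + 27498 = ((-8 + 0) - 16228) + 27498 = (-8 - 16228) + 27498 = -16236 + 27498 = 11262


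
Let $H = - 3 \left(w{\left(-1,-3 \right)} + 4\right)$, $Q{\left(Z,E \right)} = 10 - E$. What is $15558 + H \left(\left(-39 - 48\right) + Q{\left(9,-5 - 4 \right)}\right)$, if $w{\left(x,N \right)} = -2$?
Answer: $15966$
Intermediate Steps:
$H = -6$ ($H = - 3 \left(-2 + 4\right) = \left(-3\right) 2 = -6$)
$15558 + H \left(\left(-39 - 48\right) + Q{\left(9,-5 - 4 \right)}\right) = 15558 - 6 \left(\left(-39 - 48\right) + \left(10 - \left(-5 - 4\right)\right)\right) = 15558 - 6 \left(-87 + \left(10 - -9\right)\right) = 15558 - 6 \left(-87 + \left(10 + 9\right)\right) = 15558 - 6 \left(-87 + 19\right) = 15558 - -408 = 15558 + 408 = 15966$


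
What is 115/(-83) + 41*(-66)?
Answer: -224713/83 ≈ -2707.4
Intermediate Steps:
115/(-83) + 41*(-66) = 115*(-1/83) - 2706 = -115/83 - 2706 = -224713/83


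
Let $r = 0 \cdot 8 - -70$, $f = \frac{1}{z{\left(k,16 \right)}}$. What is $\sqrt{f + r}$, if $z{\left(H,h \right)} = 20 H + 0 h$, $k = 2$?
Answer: $\frac{\sqrt{28010}}{20} \approx 8.3681$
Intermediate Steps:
$z{\left(H,h \right)} = 20 H$ ($z{\left(H,h \right)} = 20 H + 0 = 20 H$)
$f = \frac{1}{40}$ ($f = \frac{1}{20 \cdot 2} = \frac{1}{40} \approx 0.025$)
$r = 70$ ($r = 0 + 70 = 70$)
$\sqrt{f + r} = \sqrt{\frac{1}{40} + 70} = \sqrt{\frac{2801}{40}} = \frac{\sqrt{28010}}{20}$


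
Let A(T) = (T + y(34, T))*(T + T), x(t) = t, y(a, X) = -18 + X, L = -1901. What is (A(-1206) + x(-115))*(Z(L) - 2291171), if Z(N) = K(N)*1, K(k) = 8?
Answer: -13428609445335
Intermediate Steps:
A(T) = 2*T*(-18 + 2*T) (A(T) = (T + (-18 + T))*(T + T) = (-18 + 2*T)*(2*T) = 2*T*(-18 + 2*T))
Z(N) = 8 (Z(N) = 8*1 = 8)
(A(-1206) + x(-115))*(Z(L) - 2291171) = (4*(-1206)*(-9 - 1206) - 115)*(8 - 2291171) = (4*(-1206)*(-1215) - 115)*(-2291163) = (5861160 - 115)*(-2291163) = 5861045*(-2291163) = -13428609445335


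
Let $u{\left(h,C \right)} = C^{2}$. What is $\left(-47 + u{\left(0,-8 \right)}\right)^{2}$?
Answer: $289$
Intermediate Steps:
$\left(-47 + u{\left(0,-8 \right)}\right)^{2} = \left(-47 + \left(-8\right)^{2}\right)^{2} = \left(-47 + 64\right)^{2} = 17^{2} = 289$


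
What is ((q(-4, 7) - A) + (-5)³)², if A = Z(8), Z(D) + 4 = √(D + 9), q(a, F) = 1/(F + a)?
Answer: 131197/9 + 724*√17/3 ≈ 15572.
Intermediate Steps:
Z(D) = -4 + √(9 + D) (Z(D) = -4 + √(D + 9) = -4 + √(9 + D))
A = -4 + √17 (A = -4 + √(9 + 8) = -4 + √17 ≈ 0.12311)
((q(-4, 7) - A) + (-5)³)² = ((1/(7 - 4) - (-4 + √17)) + (-5)³)² = ((1/3 + (4 - √17)) - 125)² = ((⅓ + (4 - √17)) - 125)² = ((13/3 - √17) - 125)² = (-362/3 - √17)²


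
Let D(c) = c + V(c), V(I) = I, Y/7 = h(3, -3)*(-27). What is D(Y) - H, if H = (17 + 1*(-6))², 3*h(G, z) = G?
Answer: -499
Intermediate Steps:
h(G, z) = G/3
Y = -189 (Y = 7*(((⅓)*3)*(-27)) = 7*(1*(-27)) = 7*(-27) = -189)
D(c) = 2*c (D(c) = c + c = 2*c)
H = 121 (H = (17 - 6)² = 11² = 121)
D(Y) - H = 2*(-189) - 1*121 = -378 - 121 = -499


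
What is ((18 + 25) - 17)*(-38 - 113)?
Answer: -3926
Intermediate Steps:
((18 + 25) - 17)*(-38 - 113) = (43 - 17)*(-151) = 26*(-151) = -3926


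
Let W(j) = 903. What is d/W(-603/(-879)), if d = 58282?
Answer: 8326/129 ≈ 64.543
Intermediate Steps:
d/W(-603/(-879)) = 58282/903 = 58282*(1/903) = 8326/129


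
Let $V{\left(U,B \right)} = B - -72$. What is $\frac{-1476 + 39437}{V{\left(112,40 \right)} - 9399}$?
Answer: $- \frac{37961}{9287} \approx -4.0875$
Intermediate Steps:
$V{\left(U,B \right)} = 72 + B$ ($V{\left(U,B \right)} = B + 72 = 72 + B$)
$\frac{-1476 + 39437}{V{\left(112,40 \right)} - 9399} = \frac{-1476 + 39437}{\left(72 + 40\right) - 9399} = \frac{37961}{112 - 9399} = \frac{37961}{-9287} = 37961 \left(- \frac{1}{9287}\right) = - \frac{37961}{9287}$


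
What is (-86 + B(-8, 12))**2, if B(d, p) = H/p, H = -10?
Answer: 271441/36 ≈ 7540.0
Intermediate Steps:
B(d, p) = -10/p
(-86 + B(-8, 12))**2 = (-86 - 10/12)**2 = (-86 - 10*1/12)**2 = (-86 - 5/6)**2 = (-521/6)**2 = 271441/36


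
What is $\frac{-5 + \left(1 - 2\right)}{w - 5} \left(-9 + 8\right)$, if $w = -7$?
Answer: $- \frac{1}{2} \approx -0.5$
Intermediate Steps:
$\frac{-5 + \left(1 - 2\right)}{w - 5} \left(-9 + 8\right) = \frac{-5 + \left(1 - 2\right)}{-7 - 5} \left(-9 + 8\right) = \frac{-5 + \left(1 - 2\right)}{-12} \left(-1\right) = \left(-5 - 1\right) \left(- \frac{1}{12}\right) \left(-1\right) = \left(-6\right) \left(- \frac{1}{12}\right) \left(-1\right) = \frac{1}{2} \left(-1\right) = - \frac{1}{2}$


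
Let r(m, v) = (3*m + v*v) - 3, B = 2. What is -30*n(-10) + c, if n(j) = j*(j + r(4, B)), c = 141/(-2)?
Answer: 1659/2 ≈ 829.50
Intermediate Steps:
c = -141/2 (c = 141*(-½) = -141/2 ≈ -70.500)
r(m, v) = -3 + v² + 3*m (r(m, v) = (3*m + v²) - 3 = (v² + 3*m) - 3 = -3 + v² + 3*m)
n(j) = j*(13 + j) (n(j) = j*(j + (-3 + 2² + 3*4)) = j*(j + (-3 + 4 + 12)) = j*(j + 13) = j*(13 + j))
-30*n(-10) + c = -(-300)*(13 - 10) - 141/2 = -(-300)*3 - 141/2 = -30*(-30) - 141/2 = 900 - 141/2 = 1659/2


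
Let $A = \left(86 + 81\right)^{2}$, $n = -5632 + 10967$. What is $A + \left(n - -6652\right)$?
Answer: $39876$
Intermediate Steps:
$n = 5335$
$A = 27889$ ($A = 167^{2} = 27889$)
$A + \left(n - -6652\right) = 27889 + \left(5335 - -6652\right) = 27889 + \left(5335 + 6652\right) = 27889 + 11987 = 39876$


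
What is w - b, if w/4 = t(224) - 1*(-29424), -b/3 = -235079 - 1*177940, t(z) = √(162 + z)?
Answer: -1121361 + 4*√386 ≈ -1.1213e+6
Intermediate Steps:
b = 1239057 (b = -3*(-235079 - 1*177940) = -3*(-235079 - 177940) = -3*(-413019) = 1239057)
w = 117696 + 4*√386 (w = 4*(√(162 + 224) - 1*(-29424)) = 4*(√386 + 29424) = 4*(29424 + √386) = 117696 + 4*√386 ≈ 1.1777e+5)
w - b = (117696 + 4*√386) - 1*1239057 = (117696 + 4*√386) - 1239057 = -1121361 + 4*√386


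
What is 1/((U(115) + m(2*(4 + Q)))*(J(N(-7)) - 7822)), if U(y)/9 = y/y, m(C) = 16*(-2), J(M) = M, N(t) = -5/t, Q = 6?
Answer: 7/1259227 ≈ 5.5590e-6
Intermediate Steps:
m(C) = -32
U(y) = 9 (U(y) = 9*(y/y) = 9*1 = 9)
1/((U(115) + m(2*(4 + Q)))*(J(N(-7)) - 7822)) = 1/((9 - 32)*(-5/(-7) - 7822)) = 1/(-23*(-5*(-⅐) - 7822)) = 1/(-23*(5/7 - 7822)) = 1/(-23*(-54749/7)) = 1/(1259227/7) = 7/1259227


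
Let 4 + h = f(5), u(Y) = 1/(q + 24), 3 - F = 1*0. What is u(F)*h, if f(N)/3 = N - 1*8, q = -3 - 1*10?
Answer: -13/11 ≈ -1.1818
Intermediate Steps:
q = -13 (q = -3 - 10 = -13)
F = 3 (F = 3 - 0 = 3 - 1*0 = 3 + 0 = 3)
u(Y) = 1/11 (u(Y) = 1/(-13 + 24) = 1/11)
f(N) = -24 + 3*N (f(N) = 3*(N - 1*8) = 3*(N - 8) = 3*(-8 + N) = -24 + 3*N)
h = -13 (h = -4 + (-24 + 3*5) = -4 + (-24 + 15) = -4 - 9 = -13)
u(F)*h = (1/11)*(-13) = -13/11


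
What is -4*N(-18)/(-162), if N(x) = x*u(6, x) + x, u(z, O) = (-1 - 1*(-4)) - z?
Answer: 8/9 ≈ 0.88889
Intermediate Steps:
u(z, O) = 3 - z (u(z, O) = (-1 + 4) - z = 3 - z)
N(x) = -2*x (N(x) = x*(3 - 1*6) + x = x*(3 - 6) + x = x*(-3) + x = -3*x + x = -2*x)
-4*N(-18)/(-162) = -4*(-2*(-18))/(-162) = -144*(-1)/162 = -4*(-2/9) = 8/9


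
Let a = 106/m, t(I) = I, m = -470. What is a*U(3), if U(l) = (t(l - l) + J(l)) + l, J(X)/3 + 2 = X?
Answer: -318/235 ≈ -1.3532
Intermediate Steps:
J(X) = -6 + 3*X
U(l) = -6 + 4*l (U(l) = ((l - l) + (-6 + 3*l)) + l = (0 + (-6 + 3*l)) + l = (-6 + 3*l) + l = -6 + 4*l)
a = -53/235 (a = 106/(-470) = 106*(-1/470) = -53/235 ≈ -0.22553)
a*U(3) = -53*(-6 + 4*3)/235 = -53*(-6 + 12)/235 = -53/235*6 = -318/235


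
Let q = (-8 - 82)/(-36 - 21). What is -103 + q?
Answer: -1927/19 ≈ -101.42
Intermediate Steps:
q = 30/19 (q = -90/(-57) = -90*(-1/57) = 30/19 ≈ 1.5789)
-103 + q = -103 + 30/19 = -1927/19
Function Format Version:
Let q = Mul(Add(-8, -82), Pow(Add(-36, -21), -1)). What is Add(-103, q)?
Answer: Rational(-1927, 19) ≈ -101.42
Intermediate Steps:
q = Rational(30, 19) (q = Mul(-90, Pow(-57, -1)) = Mul(-90, Rational(-1, 57)) = Rational(30, 19) ≈ 1.5789)
Add(-103, q) = Add(-103, Rational(30, 19)) = Rational(-1927, 19)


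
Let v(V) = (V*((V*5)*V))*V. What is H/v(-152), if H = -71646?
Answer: -35823/1334487040 ≈ -2.6844e-5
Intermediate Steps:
v(V) = 5*V⁴ (v(V) = (V*((5*V)*V))*V = (V*(5*V²))*V = (5*V³)*V = 5*V⁴)
H/v(-152) = -71646/(5*(-152)⁴) = -71646/(5*533794816) = -71646/2668974080 = -71646*1/2668974080 = -35823/1334487040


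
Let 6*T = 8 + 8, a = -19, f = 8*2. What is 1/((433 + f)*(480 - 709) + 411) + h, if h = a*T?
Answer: -15566323/307230 ≈ -50.667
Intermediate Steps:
f = 16
T = 8/3 (T = (8 + 8)/6 = (⅙)*16 = 8/3 ≈ 2.6667)
h = -152/3 (h = -19*8/3 = -152/3 ≈ -50.667)
1/((433 + f)*(480 - 709) + 411) + h = 1/((433 + 16)*(480 - 709) + 411) - 152/3 = 1/(449*(-229) + 411) - 152/3 = 1/(-102821 + 411) - 152/3 = 1/(-102410) - 152/3 = -1/102410 - 152/3 = -15566323/307230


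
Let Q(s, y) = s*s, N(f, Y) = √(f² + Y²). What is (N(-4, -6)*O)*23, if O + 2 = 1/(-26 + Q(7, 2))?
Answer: -90*√13 ≈ -324.50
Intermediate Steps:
N(f, Y) = √(Y² + f²)
Q(s, y) = s²
O = -45/23 (O = -2 + 1/(-26 + 7²) = -2 + 1/(-26 + 49) = -2 + 1/23 = -45/23 ≈ -1.9565)
(N(-4, -6)*O)*23 = (√((-6)² + (-4)²)*(-45/23))*23 = (√(36 + 16)*(-45/23))*23 = (√52*(-45/23))*23 = ((2*√13)*(-45/23))*23 = -90*√13/23*23 = -90*√13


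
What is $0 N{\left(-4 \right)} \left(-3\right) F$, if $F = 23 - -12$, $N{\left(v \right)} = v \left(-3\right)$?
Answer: $0$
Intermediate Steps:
$N{\left(v \right)} = - 3 v$
$F = 35$ ($F = 23 + 12 = 35$)
$0 N{\left(-4 \right)} \left(-3\right) F = 0 \left(-3\right) \left(-4\right) \left(-3\right) 35 = 0 \cdot 12 \left(-3\right) 35 = 0 \left(-36\right) 35 = 0 \cdot 35 = 0$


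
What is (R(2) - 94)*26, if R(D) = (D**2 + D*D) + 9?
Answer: -2002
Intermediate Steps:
R(D) = 9 + 2*D**2 (R(D) = (D**2 + D**2) + 9 = 2*D**2 + 9 = 9 + 2*D**2)
(R(2) - 94)*26 = ((9 + 2*2**2) - 94)*26 = ((9 + 2*4) - 94)*26 = ((9 + 8) - 94)*26 = (17 - 94)*26 = -77*26 = -2002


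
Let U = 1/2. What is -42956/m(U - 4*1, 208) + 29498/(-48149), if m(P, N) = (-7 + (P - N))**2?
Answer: -13906357338/9194966381 ≈ -1.5124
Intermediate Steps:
U = 1/2 ≈ 0.50000
m(P, N) = (-7 + P - N)**2
-42956/m(U - 4*1, 208) + 29498/(-48149) = -42956/(7 + 208 - (1/2 - 4*1))**2 + 29498/(-48149) = -42956/(7 + 208 - (1/2 - 4))**2 + 29498*(-1/48149) = -42956/(7 + 208 - 1*(-7/2))**2 - 29498/48149 = -42956/(7 + 208 + 7/2)**2 - 29498/48149 = -42956/((437/2)**2) - 29498/48149 = -42956/190969/4 - 29498/48149 = -42956*4/190969 - 29498/48149 = -171824/190969 - 29498/48149 = -13906357338/9194966381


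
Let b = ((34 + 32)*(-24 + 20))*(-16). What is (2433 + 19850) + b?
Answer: 26507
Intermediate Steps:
b = 4224 (b = (66*(-4))*(-16) = -264*(-16) = 4224)
(2433 + 19850) + b = (2433 + 19850) + 4224 = 22283 + 4224 = 26507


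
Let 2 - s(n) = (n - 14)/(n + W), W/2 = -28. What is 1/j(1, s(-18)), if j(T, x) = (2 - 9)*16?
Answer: -1/112 ≈ -0.0089286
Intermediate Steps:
W = -56 (W = 2*(-28) = -56)
s(n) = 2 - (-14 + n)/(-56 + n) (s(n) = 2 - (n - 14)/(n - 56) = 2 - (-14 + n)/(-56 + n))
j(T, x) = -112 (j(T, x) = -7*16 = -112)
1/j(1, s(-18)) = 1/(-112) = -1/112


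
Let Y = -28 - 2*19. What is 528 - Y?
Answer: 594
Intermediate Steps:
Y = -66 (Y = -28 - 38 = -66)
528 - Y = 528 - 1*(-66) = 528 + 66 = 594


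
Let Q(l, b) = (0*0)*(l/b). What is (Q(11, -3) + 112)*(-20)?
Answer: -2240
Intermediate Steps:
Q(l, b) = 0 (Q(l, b) = 0*(l/b) = 0)
(Q(11, -3) + 112)*(-20) = (0 + 112)*(-20) = 112*(-20) = -2240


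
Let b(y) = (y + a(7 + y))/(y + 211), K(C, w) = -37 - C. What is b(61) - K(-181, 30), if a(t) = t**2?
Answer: -34483/272 ≈ -126.78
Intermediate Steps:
b(y) = (y + (7 + y)**2)/(211 + y) (b(y) = (y + (7 + y)**2)/(y + 211) = (y + (7 + y)**2)/(211 + y))
b(61) - K(-181, 30) = (61 + (7 + 61)**2)/(211 + 61) - (-37 - 1*(-181)) = (61 + 68**2)/272 - (-37 + 181) = (61 + 4624)/272 - 1*144 = (1/272)*4685 - 144 = 4685/272 - 144 = -34483/272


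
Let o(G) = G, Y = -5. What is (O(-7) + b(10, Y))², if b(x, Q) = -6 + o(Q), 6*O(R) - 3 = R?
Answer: 1225/9 ≈ 136.11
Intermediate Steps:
O(R) = ½ + R/6
b(x, Q) = -6 + Q
(O(-7) + b(10, Y))² = ((½ + (⅙)*(-7)) + (-6 - 5))² = ((½ - 7/6) - 11)² = (-⅔ - 11)² = (-35/3)² = 1225/9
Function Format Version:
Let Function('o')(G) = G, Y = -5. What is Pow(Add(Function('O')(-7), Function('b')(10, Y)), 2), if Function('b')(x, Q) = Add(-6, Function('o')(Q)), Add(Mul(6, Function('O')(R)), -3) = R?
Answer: Rational(1225, 9) ≈ 136.11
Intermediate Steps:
Function('O')(R) = Add(Rational(1, 2), Mul(Rational(1, 6), R))
Function('b')(x, Q) = Add(-6, Q)
Pow(Add(Function('O')(-7), Function('b')(10, Y)), 2) = Pow(Add(Add(Rational(1, 2), Mul(Rational(1, 6), -7)), Add(-6, -5)), 2) = Pow(Add(Add(Rational(1, 2), Rational(-7, 6)), -11), 2) = Pow(Add(Rational(-2, 3), -11), 2) = Pow(Rational(-35, 3), 2) = Rational(1225, 9)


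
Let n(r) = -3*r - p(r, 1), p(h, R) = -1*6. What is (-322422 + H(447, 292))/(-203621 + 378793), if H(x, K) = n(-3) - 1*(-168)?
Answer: -322239/175172 ≈ -1.8396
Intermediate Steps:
p(h, R) = -6
n(r) = 6 - 3*r (n(r) = -3*r - 1*(-6) = -3*r + 6 = 6 - 3*r)
H(x, K) = 183 (H(x, K) = (6 - 3*(-3)) - 1*(-168) = (6 + 9) + 168 = 15 + 168 = 183)
(-322422 + H(447, 292))/(-203621 + 378793) = (-322422 + 183)/(-203621 + 378793) = -322239/175172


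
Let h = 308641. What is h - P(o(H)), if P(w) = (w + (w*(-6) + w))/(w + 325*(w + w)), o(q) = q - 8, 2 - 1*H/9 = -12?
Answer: 200925295/651 ≈ 3.0864e+5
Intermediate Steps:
H = 126 (H = 18 - 9*(-12) = 18 + 108 = 126)
o(q) = -8 + q
P(w) = -4/651 (P(w) = (w + (-6*w + w))/(w + 325*(2*w)) = (w - 5*w)/(w + 650*w) = (-4*w)/((651*w)) = (-4*w)*(1/(651*w)) = -4/651)
h - P(o(H)) = 308641 - 1*(-4/651) = 308641 + 4/651 = 200925295/651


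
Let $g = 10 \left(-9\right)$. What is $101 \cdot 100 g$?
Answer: $-909000$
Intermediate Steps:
$g = -90$
$101 \cdot 100 g = 101 \cdot 100 \left(-90\right) = 10100 \left(-90\right) = -909000$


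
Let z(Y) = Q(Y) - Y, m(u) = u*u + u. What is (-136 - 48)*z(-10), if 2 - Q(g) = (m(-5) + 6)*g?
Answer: -50048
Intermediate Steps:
m(u) = u + u² (m(u) = u² + u = u + u²)
Q(g) = 2 - 26*g (Q(g) = 2 - (-5*(1 - 5) + 6)*g = 2 - (-5*(-4) + 6)*g = 2 - (20 + 6)*g = 2 - 26*g)
z(Y) = 2 - 27*Y (z(Y) = (2 - 26*Y) - Y = 2 - 27*Y)
(-136 - 48)*z(-10) = (-136 - 48)*(2 - 27*(-10)) = -184*(2 + 270) = -184*272 = -50048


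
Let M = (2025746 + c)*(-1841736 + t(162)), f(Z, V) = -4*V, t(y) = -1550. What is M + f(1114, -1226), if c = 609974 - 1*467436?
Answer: -3996767536320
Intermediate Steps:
c = 142538 (c = 609974 - 467436 = 142538)
M = -3996767541224 (M = (2025746 + 142538)*(-1841736 - 1550) = 2168284*(-1843286) = -3996767541224)
M + f(1114, -1226) = -3996767541224 - 4*(-1226) = -3996767541224 + 4904 = -3996767536320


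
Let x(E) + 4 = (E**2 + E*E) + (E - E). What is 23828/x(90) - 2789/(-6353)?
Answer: 49137482/25723297 ≈ 1.9102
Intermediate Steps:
x(E) = -4 + 2*E**2 (x(E) = -4 + ((E**2 + E*E) + (E - E)) = -4 + ((E**2 + E**2) + 0) = -4 + (2*E**2 + 0) = -4 + 2*E**2)
23828/x(90) - 2789/(-6353) = 23828/(-4 + 2*90**2) - 2789/(-6353) = 23828/(-4 + 2*8100) - 2789*(-1/6353) = 23828/(-4 + 16200) + 2789/6353 = 23828/16196 + 2789/6353 = 23828*(1/16196) + 2789/6353 = 5957/4049 + 2789/6353 = 49137482/25723297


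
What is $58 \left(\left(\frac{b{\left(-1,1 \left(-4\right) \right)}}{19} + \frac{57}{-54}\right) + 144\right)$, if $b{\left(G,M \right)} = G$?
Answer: $\frac{1417201}{171} \approx 8287.7$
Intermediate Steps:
$58 \left(\left(\frac{b{\left(-1,1 \left(-4\right) \right)}}{19} + \frac{57}{-54}\right) + 144\right) = 58 \left(\left(- \frac{1}{19} + \frac{57}{-54}\right) + 144\right) = 58 \left(\left(\left(-1\right) \frac{1}{19} + 57 \left(- \frac{1}{54}\right)\right) + 144\right) = 58 \left(\left(- \frac{1}{19} - \frac{19}{18}\right) + 144\right) = 58 \left(- \frac{379}{342} + 144\right) = 58 \cdot \frac{48869}{342} = \frac{1417201}{171}$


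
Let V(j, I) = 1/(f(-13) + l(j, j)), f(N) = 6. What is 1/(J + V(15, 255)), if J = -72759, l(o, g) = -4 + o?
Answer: -17/1236902 ≈ -1.3744e-5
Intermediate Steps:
V(j, I) = 1/(2 + j) (V(j, I) = 1/(6 + (-4 + j)) = 1/(2 + j))
1/(J + V(15, 255)) = 1/(-72759 + 1/(2 + 15)) = 1/(-72759 + 1/17) = 1/(-1236902/17) = -17/1236902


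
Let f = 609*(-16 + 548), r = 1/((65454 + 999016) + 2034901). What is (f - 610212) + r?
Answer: -887114365103/3099371 ≈ -2.8622e+5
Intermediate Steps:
r = 1/3099371 (r = 1/(1064470 + 2034901) = 1/3099371 ≈ 3.2265e-7)
f = 323988 (f = 609*532 = 323988)
(f - 610212) + r = (323988 - 610212) + 1/3099371 = -286224 + 1/3099371 = -887114365103/3099371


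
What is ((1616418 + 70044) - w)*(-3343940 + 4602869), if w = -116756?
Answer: 2270123433522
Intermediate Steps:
((1616418 + 70044) - w)*(-3343940 + 4602869) = ((1616418 + 70044) - 1*(-116756))*(-3343940 + 4602869) = (1686462 + 116756)*1258929 = 1803218*1258929 = 2270123433522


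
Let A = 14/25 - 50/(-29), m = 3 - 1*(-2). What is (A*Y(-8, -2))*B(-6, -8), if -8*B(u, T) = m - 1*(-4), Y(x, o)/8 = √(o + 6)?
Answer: -29808/725 ≈ -41.115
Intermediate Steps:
m = 5 (m = 3 + 2 = 5)
Y(x, o) = 8*√(6 + o) (Y(x, o) = 8*√(o + 6) = 8*√(6 + o))
A = 1656/725 (A = 14*(1/25) - 50*(-1/29) = 14/25 + 50/29 = 1656/725 ≈ 2.2841)
B(u, T) = -9/8 (B(u, T) = -(5 - 1*(-4))/8 = -(5 + 4)/8 = -⅛*9 = -9/8)
(A*Y(-8, -2))*B(-6, -8) = (1656*(8*√(6 - 2))/725)*(-9/8) = (1656*(8*√4)/725)*(-9/8) = (1656*(8*2)/725)*(-9/8) = ((1656/725)*16)*(-9/8) = (26496/725)*(-9/8) = -29808/725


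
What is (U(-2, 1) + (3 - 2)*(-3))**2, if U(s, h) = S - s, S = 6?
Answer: 25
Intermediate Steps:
U(s, h) = 6 - s
(U(-2, 1) + (3 - 2)*(-3))**2 = ((6 - 1*(-2)) + (3 - 2)*(-3))**2 = ((6 + 2) + 1*(-3))**2 = (8 - 3)**2 = 5**2 = 25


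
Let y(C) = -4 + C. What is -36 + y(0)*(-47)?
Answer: 152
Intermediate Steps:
-36 + y(0)*(-47) = -36 + (-4 + 0)*(-47) = -36 - 4*(-47) = -36 + 188 = 152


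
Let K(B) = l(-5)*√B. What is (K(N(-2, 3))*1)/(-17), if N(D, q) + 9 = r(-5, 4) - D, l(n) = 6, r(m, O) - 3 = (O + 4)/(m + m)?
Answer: -12*I*√30/85 ≈ -0.77326*I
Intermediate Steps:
r(m, O) = 3 + (4 + O)/(2*m) (r(m, O) = 3 + (O + 4)/(m + m) = 3 + (4 + O)/((2*m)) = 3 + (4 + O)*(1/(2*m)) = 3 + (4 + O)/(2*m))
N(D, q) = -34/5 - D (N(D, q) = -9 + ((½)*(4 + 4 + 6*(-5))/(-5) - D) = -9 + ((½)*(-⅕)*(4 + 4 - 30) - D) = -9 + ((½)*(-⅕)*(-22) - D) = -9 + (11/5 - D) = -34/5 - D)
K(B) = 6*√B
(K(N(-2, 3))*1)/(-17) = ((6*√(-34/5 - 1*(-2)))*1)/(-17) = ((6*√(-34/5 + 2))*1)*(-1/17) = ((6*√(-24/5))*1)*(-1/17) = ((6*(2*I*√30/5))*1)*(-1/17) = ((12*I*√30/5)*1)*(-1/17) = (12*I*√30/5)*(-1/17) = -12*I*√30/85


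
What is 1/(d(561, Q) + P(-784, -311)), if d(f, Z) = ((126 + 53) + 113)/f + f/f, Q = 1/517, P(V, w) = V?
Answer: -561/438971 ≈ -0.0012780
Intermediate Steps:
Q = 1/517 ≈ 0.0019342
d(f, Z) = 1 + 292/f (d(f, Z) = (179 + 113)/f + 1 = 292/f + 1 = 1 + 292/f)
1/(d(561, Q) + P(-784, -311)) = 1/((292 + 561)/561 - 784) = 1/((1/561)*853 - 784) = 1/(853/561 - 784) = 1/(-438971/561) = -561/438971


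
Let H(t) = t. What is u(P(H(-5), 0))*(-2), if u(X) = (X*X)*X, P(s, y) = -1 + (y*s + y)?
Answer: 2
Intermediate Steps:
P(s, y) = -1 + y + s*y (P(s, y) = -1 + (s*y + y) = -1 + (y + s*y) = -1 + y + s*y)
u(X) = X**3 (u(X) = X**2*X = X**3)
u(P(H(-5), 0))*(-2) = (-1 + 0 - 5*0)**3*(-2) = (-1 + 0 + 0)**3*(-2) = (-1)**3*(-2) = -1*(-2) = 2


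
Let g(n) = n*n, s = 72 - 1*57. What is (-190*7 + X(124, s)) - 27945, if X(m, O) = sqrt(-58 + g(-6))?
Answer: -29275 + I*sqrt(22) ≈ -29275.0 + 4.6904*I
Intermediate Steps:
s = 15 (s = 72 - 57 = 15)
g(n) = n**2
X(m, O) = I*sqrt(22) (X(m, O) = sqrt(-58 + (-6)**2) = sqrt(-58 + 36) = sqrt(-22) = I*sqrt(22))
(-190*7 + X(124, s)) - 27945 = (-190*7 + I*sqrt(22)) - 27945 = (-1330 + I*sqrt(22)) - 27945 = -29275 + I*sqrt(22)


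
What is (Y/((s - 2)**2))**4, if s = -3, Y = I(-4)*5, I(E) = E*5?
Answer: 256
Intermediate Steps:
I(E) = 5*E
Y = -100 (Y = (5*(-4))*5 = -20*5 = -100)
(Y/((s - 2)**2))**4 = (-100/(-3 - 2)**2)**4 = (-100/((-5)**2))**4 = (-100/25)**4 = (-100*1/25)**4 = (-4)**4 = 256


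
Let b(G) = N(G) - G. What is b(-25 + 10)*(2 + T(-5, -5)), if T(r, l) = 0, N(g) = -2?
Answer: 26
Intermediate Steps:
b(G) = -2 - G
b(-25 + 10)*(2 + T(-5, -5)) = (-2 - (-25 + 10))*(2 + 0) = (-2 - 1*(-15))*2 = (-2 + 15)*2 = 13*2 = 26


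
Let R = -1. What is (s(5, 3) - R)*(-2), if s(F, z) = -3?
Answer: 4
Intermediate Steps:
(s(5, 3) - R)*(-2) = (-3 - 1*(-1))*(-2) = (-3 + 1)*(-2) = -2*(-2) = 4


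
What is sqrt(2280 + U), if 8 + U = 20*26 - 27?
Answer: sqrt(2765) ≈ 52.583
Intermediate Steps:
U = 485 (U = -8 + (20*26 - 27) = -8 + (520 - 27) = -8 + 493 = 485)
sqrt(2280 + U) = sqrt(2280 + 485) = sqrt(2765)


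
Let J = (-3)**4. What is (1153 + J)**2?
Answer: 1522756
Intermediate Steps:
J = 81
(1153 + J)**2 = (1153 + 81)**2 = 1234**2 = 1522756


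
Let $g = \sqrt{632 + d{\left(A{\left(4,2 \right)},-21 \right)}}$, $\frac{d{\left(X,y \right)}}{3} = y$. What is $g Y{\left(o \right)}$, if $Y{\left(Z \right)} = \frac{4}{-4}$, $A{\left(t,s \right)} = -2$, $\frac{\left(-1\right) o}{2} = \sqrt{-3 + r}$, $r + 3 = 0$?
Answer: $- \sqrt{569} \approx -23.854$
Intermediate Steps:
$r = -3$ ($r = -3 + 0 = -3$)
$o = - 2 i \sqrt{6}$ ($o = - 2 \sqrt{-3 - 3} = - 2 \sqrt{-6} = - 2 i \sqrt{6} \approx - 4.899 i$)
$d{\left(X,y \right)} = 3 y$
$g = \sqrt{569}$ ($g = \sqrt{632 + 3 \left(-21\right)} = \sqrt{632 - 63} = \sqrt{569} \approx 23.854$)
$Y{\left(Z \right)} = -1$ ($Y{\left(Z \right)} = 4 \left(- \frac{1}{4}\right) = -1$)
$g Y{\left(o \right)} = \sqrt{569} \left(-1\right) = - \sqrt{569}$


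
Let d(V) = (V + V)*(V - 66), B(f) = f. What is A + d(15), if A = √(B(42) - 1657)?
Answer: -1530 + I*√1615 ≈ -1530.0 + 40.187*I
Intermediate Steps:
d(V) = 2*V*(-66 + V) (d(V) = (2*V)*(-66 + V) = 2*V*(-66 + V))
A = I*√1615 (A = √(42 - 1657) = √(-1615) = I*√1615 ≈ 40.187*I)
A + d(15) = I*√1615 + 2*15*(-66 + 15) = I*√1615 + 2*15*(-51) = I*√1615 - 1530 = -1530 + I*√1615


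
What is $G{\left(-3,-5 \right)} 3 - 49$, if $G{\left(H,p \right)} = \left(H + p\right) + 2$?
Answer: $-67$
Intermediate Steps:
$G{\left(H,p \right)} = 2 + H + p$
$G{\left(-3,-5 \right)} 3 - 49 = \left(2 - 3 - 5\right) 3 - 49 = \left(-6\right) 3 - 49 = -18 - 49 = -67$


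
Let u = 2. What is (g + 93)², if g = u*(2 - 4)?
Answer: 7921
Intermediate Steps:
g = -4 (g = 2*(2 - 4) = 2*(-2) = -4)
(g + 93)² = (-4 + 93)² = 89² = 7921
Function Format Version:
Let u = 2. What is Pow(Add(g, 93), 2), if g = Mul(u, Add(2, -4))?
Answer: 7921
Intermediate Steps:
g = -4 (g = Mul(2, Add(2, -4)) = Mul(2, -2) = -4)
Pow(Add(g, 93), 2) = Pow(Add(-4, 93), 2) = Pow(89, 2) = 7921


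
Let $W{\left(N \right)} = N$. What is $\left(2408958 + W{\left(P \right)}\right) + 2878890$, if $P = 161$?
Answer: $5288009$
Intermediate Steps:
$\left(2408958 + W{\left(P \right)}\right) + 2878890 = \left(2408958 + 161\right) + 2878890 = 2409119 + 2878890 = 5288009$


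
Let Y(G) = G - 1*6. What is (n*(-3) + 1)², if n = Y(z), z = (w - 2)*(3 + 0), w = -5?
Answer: 6724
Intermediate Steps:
z = -21 (z = (-5 - 2)*(3 + 0) = -7*3 = -21)
Y(G) = -6 + G (Y(G) = G - 6 = -6 + G)
n = -27 (n = -6 - 21 = -27)
(n*(-3) + 1)² = (-27*(-3) + 1)² = (81 + 1)² = 82² = 6724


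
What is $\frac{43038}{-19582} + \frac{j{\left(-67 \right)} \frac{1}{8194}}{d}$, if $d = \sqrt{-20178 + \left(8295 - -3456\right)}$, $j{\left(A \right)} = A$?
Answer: $- \frac{21519}{9791} + \frac{67 i \sqrt{3}}{1302846} \approx -2.1978 + 8.9072 \cdot 10^{-5} i$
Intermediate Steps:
$d = 53 i \sqrt{3}$ ($d = \sqrt{-20178 + \left(8295 + 3456\right)} = \sqrt{-20178 + 11751} = \sqrt{-8427} = 53 i \sqrt{3} \approx 91.799 i$)
$\frac{43038}{-19582} + \frac{j{\left(-67 \right)} \frac{1}{8194}}{d} = \frac{43038}{-19582} + \frac{\left(-67\right) \frac{1}{8194}}{53 i \sqrt{3}} = 43038 \left(- \frac{1}{19582}\right) + \left(-67\right) \frac{1}{8194} \left(- \frac{i \sqrt{3}}{159}\right) = - \frac{21519}{9791} - \frac{67 \left(- \frac{i \sqrt{3}}{159}\right)}{8194} = - \frac{21519}{9791} + \frac{67 i \sqrt{3}}{1302846}$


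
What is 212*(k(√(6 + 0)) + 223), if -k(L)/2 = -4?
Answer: 48972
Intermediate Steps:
k(L) = 8 (k(L) = -2*(-4) = 8)
212*(k(√(6 + 0)) + 223) = 212*(8 + 223) = 212*231 = 48972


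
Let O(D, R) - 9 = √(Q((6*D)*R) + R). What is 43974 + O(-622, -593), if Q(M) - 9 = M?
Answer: 43983 + 2*√553123 ≈ 45470.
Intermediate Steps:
Q(M) = 9 + M
O(D, R) = 9 + √(9 + R + 6*D*R) (O(D, R) = 9 + √((9 + (6*D)*R) + R) = 9 + √((9 + 6*D*R) + R) = 9 + √(9 + R + 6*D*R))
43974 + O(-622, -593) = 43974 + (9 + √(9 - 593 + 6*(-622)*(-593))) = 43974 + (9 + √(9 - 593 + 2213076)) = 43974 + (9 + √2212492) = 43974 + (9 + 2*√553123) = 43983 + 2*√553123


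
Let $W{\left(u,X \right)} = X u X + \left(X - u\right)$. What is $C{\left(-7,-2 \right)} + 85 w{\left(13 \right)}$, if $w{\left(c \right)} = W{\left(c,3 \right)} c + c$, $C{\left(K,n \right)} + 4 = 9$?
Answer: $119345$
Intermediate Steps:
$C{\left(K,n \right)} = 5$ ($C{\left(K,n \right)} = -4 + 9 = 5$)
$W{\left(u,X \right)} = X - u + u X^{2}$ ($W{\left(u,X \right)} = u X^{2} + \left(X - u\right) = X - u + u X^{2}$)
$w{\left(c \right)} = c + c \left(3 + 8 c\right)$ ($w{\left(c \right)} = \left(3 - c + c 3^{2}\right) c + c = \left(3 - c + c 9\right) c + c = \left(3 - c + 9 c\right) c + c = \left(3 + 8 c\right) c + c = c \left(3 + 8 c\right) + c = c + c \left(3 + 8 c\right)$)
$C{\left(-7,-2 \right)} + 85 w{\left(13 \right)} = 5 + 85 \cdot 4 \cdot 13 \left(1 + 2 \cdot 13\right) = 5 + 85 \cdot 4 \cdot 13 \left(1 + 26\right) = 5 + 85 \cdot 4 \cdot 13 \cdot 27 = 5 + 85 \cdot 1404 = 5 + 119340 = 119345$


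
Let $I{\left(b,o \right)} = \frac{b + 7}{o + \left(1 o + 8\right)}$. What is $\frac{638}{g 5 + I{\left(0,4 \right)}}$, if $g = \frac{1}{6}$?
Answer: $\frac{30624}{61} \approx 502.03$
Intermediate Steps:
$I{\left(b,o \right)} = \frac{7 + b}{8 + 2 o}$ ($I{\left(b,o \right)} = \frac{7 + b}{o + \left(o + 8\right)} = \frac{7 + b}{o + \left(8 + o\right)} = \frac{7 + b}{8 + 2 o}$)
$g = \frac{1}{6} \approx 0.16667$
$\frac{638}{g 5 + I{\left(0,4 \right)}} = \frac{638}{\frac{1}{6} \cdot 5 + \frac{7 + 0}{2 \left(4 + 4\right)}} = \frac{638}{\frac{5}{6} + \frac{1}{2} \cdot \frac{1}{8} \cdot 7} = \frac{638}{\frac{5}{6} + \frac{7}{16}} = \frac{638}{\frac{61}{48}} = 638 \cdot \frac{48}{61} = \frac{30624}{61}$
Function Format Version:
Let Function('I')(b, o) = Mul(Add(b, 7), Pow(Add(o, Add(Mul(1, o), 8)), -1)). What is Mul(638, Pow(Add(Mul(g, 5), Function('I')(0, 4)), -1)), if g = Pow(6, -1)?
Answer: Rational(30624, 61) ≈ 502.03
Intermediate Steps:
Function('I')(b, o) = Mul(Pow(Add(8, Mul(2, o)), -1), Add(7, b)) (Function('I')(b, o) = Mul(Add(7, b), Pow(Add(o, Add(o, 8)), -1)) = Mul(Add(7, b), Pow(Add(o, Add(8, o)), -1)) = Mul(Add(7, b), Pow(Add(8, Mul(2, o)), -1)) = Mul(Pow(Add(8, Mul(2, o)), -1), Add(7, b)))
g = Rational(1, 6) ≈ 0.16667
Mul(638, Pow(Add(Mul(g, 5), Function('I')(0, 4)), -1)) = Mul(638, Pow(Add(Mul(Rational(1, 6), 5), Mul(Rational(1, 2), Pow(Add(4, 4), -1), Add(7, 0))), -1)) = Mul(638, Pow(Add(Rational(5, 6), Mul(Rational(1, 2), Pow(8, -1), 7)), -1)) = Mul(638, Pow(Add(Rational(5, 6), Mul(Rational(1, 2), Rational(1, 8), 7)), -1)) = Mul(638, Pow(Add(Rational(5, 6), Rational(7, 16)), -1)) = Mul(638, Pow(Rational(61, 48), -1)) = Mul(638, Rational(48, 61)) = Rational(30624, 61)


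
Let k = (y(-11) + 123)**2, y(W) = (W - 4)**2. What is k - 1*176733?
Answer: -55629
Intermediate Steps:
y(W) = (-4 + W)**2
k = 121104 (k = ((-4 - 11)**2 + 123)**2 = ((-15)**2 + 123)**2 = (225 + 123)**2 = 348**2 = 121104)
k - 1*176733 = 121104 - 1*176733 = 121104 - 176733 = -55629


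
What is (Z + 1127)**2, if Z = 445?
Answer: 2471184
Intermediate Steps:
(Z + 1127)**2 = (445 + 1127)**2 = 1572**2 = 2471184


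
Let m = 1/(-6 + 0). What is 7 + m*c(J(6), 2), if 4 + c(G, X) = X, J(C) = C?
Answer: 22/3 ≈ 7.3333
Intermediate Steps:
c(G, X) = -4 + X
m = -⅙ (m = 1/(-6) = -⅙ ≈ -0.16667)
7 + m*c(J(6), 2) = 7 - (-4 + 2)/6 = 7 - ⅙*(-2) = 7 + ⅓ = 22/3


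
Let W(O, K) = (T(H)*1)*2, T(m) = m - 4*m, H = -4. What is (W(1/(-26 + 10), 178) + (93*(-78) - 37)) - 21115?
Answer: -28382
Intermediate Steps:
T(m) = -3*m
W(O, K) = 24 (W(O, K) = (-3*(-4)*1)*2 = (12*1)*2 = 12*2 = 24)
(W(1/(-26 + 10), 178) + (93*(-78) - 37)) - 21115 = (24 + (93*(-78) - 37)) - 21115 = (24 + (-7254 - 37)) - 21115 = (24 - 7291) - 21115 = -7267 - 21115 = -28382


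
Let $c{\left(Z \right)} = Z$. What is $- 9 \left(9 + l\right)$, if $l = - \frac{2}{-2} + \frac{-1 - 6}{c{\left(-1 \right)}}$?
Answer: $-153$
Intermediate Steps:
$l = 8$ ($l = - \frac{2}{-2} + \frac{-1 - 6}{-1} = \left(-2\right) \left(- \frac{1}{2}\right) + \left(-1 - 6\right) \left(-1\right) = 1 - -7 = 1 + 7 = 8$)
$- 9 \left(9 + l\right) = - 9 \left(9 + 8\right) = \left(-9\right) 17 = -153$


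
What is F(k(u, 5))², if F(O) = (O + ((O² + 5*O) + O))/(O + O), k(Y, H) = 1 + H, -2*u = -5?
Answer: 169/4 ≈ 42.250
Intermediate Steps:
u = 5/2 (u = -½*(-5) = 5/2 ≈ 2.5000)
F(O) = (O² + 7*O)/(2*O) (F(O) = (O + (O² + 6*O))/((2*O)) = (O² + 7*O)*(1/(2*O)) = (O² + 7*O)/(2*O))
F(k(u, 5))² = (7/2 + (1 + 5)/2)² = (7/2 + (½)*6)² = (7/2 + 3)² = (13/2)² = 169/4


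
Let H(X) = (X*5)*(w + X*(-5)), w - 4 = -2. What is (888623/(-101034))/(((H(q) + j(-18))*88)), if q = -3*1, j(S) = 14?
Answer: 888623/2142729072 ≈ 0.00041472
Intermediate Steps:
w = 2 (w = 4 - 2 = 2)
q = -3
H(X) = 5*X*(2 - 5*X) (H(X) = (X*5)*(2 + X*(-5)) = (5*X)*(2 - 5*X) = 5*X*(2 - 5*X))
(888623/(-101034))/(((H(q) + j(-18))*88)) = (888623/(-101034))/(((5*(-3)*(2 - 5*(-3)) + 14)*88)) = (888623*(-1/101034))/(((5*(-3)*(2 + 15) + 14)*88)) = -888623*1/(88*(5*(-3)*17 + 14))/101034 = -888623*1/(88*(-255 + 14))/101034 = -888623/(101034*((-241*88))) = -888623/101034/(-21208) = -888623/101034*(-1/21208) = 888623/2142729072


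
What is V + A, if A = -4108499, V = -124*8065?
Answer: -5108559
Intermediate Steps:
V = -1000060
V + A = -1000060 - 4108499 = -5108559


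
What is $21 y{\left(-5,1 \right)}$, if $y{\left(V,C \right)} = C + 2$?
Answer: $63$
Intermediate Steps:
$y{\left(V,C \right)} = 2 + C$
$21 y{\left(-5,1 \right)} = 21 \left(2 + 1\right) = 21 \cdot 3 = 63$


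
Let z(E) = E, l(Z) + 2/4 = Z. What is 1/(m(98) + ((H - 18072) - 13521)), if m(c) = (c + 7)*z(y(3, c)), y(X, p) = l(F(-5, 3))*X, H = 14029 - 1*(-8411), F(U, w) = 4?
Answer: -2/16101 ≈ -0.00012422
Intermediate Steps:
H = 22440 (H = 14029 + 8411 = 22440)
l(Z) = -½ + Z
y(X, p) = 7*X/2 (y(X, p) = (-½ + 4)*X = 7*X/2)
m(c) = 147/2 + 21*c/2 (m(c) = (c + 7)*((7/2)*3) = (7 + c)*(21/2) = 147/2 + 21*c/2)
1/(m(98) + ((H - 18072) - 13521)) = 1/((147/2 + (21/2)*98) + ((22440 - 18072) - 13521)) = 1/((147/2 + 1029) + (4368 - 13521)) = 1/(2205/2 - 9153) = 1/(-16101/2) = -2/16101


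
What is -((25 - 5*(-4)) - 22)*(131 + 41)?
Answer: -3956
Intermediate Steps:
-((25 - 5*(-4)) - 22)*(131 + 41) = -((25 + 20) - 22)*172 = -(45 - 22)*172 = -23*172 = -1*3956 = -3956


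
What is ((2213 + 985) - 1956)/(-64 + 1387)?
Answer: 46/49 ≈ 0.93878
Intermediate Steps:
((2213 + 985) - 1956)/(-64 + 1387) = (3198 - 1956)/1323 = 1242*(1/1323) = 46/49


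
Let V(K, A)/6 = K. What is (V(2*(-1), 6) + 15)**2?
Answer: 9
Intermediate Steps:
V(K, A) = 6*K
(V(2*(-1), 6) + 15)**2 = (6*(2*(-1)) + 15)**2 = (6*(-2) + 15)**2 = (-12 + 15)**2 = 3**2 = 9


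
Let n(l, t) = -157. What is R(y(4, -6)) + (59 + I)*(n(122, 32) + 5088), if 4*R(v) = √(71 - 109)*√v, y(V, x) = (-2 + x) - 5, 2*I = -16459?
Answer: -80577471/2 - √494/4 ≈ -4.0289e+7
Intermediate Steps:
I = -16459/2 (I = (½)*(-16459) = -16459/2 ≈ -8229.5)
y(V, x) = -7 + x
R(v) = I*√38*√v/4 (R(v) = (√(71 - 109)*√v)/4 = (√(-38)*√v)/4 = ((I*√38)*√v)/4 = (I*√38*√v)/4 = I*√38*√v/4)
R(y(4, -6)) + (59 + I)*(n(122, 32) + 5088) = I*√38*√(-7 - 6)/4 + (59 - 16459/2)*(-157 + 5088) = I*√38*√(-13)/4 - 16341/2*4931 = I*√38*(I*√13)/4 - 80577471/2 = -√494/4 - 80577471/2 = -80577471/2 - √494/4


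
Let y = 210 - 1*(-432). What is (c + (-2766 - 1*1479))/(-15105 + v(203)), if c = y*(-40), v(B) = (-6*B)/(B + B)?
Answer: 9975/5036 ≈ 1.9807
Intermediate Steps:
y = 642 (y = 210 + 432 = 642)
v(B) = -3 (v(B) = (-6*B)/((2*B)) = (-6*B)*(1/(2*B)) = -3)
c = -25680 (c = 642*(-40) = -25680)
(c + (-2766 - 1*1479))/(-15105 + v(203)) = (-25680 + (-2766 - 1*1479))/(-15105 - 3) = (-25680 + (-2766 - 1479))/(-15108) = (-25680 - 4245)*(-1/15108) = -29925*(-1/15108) = 9975/5036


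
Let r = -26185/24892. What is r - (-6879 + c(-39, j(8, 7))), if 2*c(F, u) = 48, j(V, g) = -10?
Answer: 170608475/24892 ≈ 6853.9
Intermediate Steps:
c(F, u) = 24 (c(F, u) = (1/2)*48 = 24)
r = -26185/24892 (r = -26185*1/24892 = -26185/24892 ≈ -1.0519)
r - (-6879 + c(-39, j(8, 7))) = -26185/24892 - (-6879 + 24) = -26185/24892 - 1*(-6855) = -26185/24892 + 6855 = 170608475/24892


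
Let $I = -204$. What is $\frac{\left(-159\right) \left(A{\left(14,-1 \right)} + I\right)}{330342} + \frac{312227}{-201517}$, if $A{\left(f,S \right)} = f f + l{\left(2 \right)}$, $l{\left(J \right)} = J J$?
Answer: $- \frac{17168921137}{11094921469} \approx -1.5475$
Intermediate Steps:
$l{\left(J \right)} = J^{2}$
$A{\left(f,S \right)} = 4 + f^{2}$ ($A{\left(f,S \right)} = f f + 2^{2} = f^{2} + 4 = 4 + f^{2}$)
$\frac{\left(-159\right) \left(A{\left(14,-1 \right)} + I\right)}{330342} + \frac{312227}{-201517} = \frac{\left(-159\right) \left(\left(4 + 14^{2}\right) - 204\right)}{330342} + \frac{312227}{-201517} = - 159 \left(\left(4 + 196\right) - 204\right) \frac{1}{330342} + 312227 \left(- \frac{1}{201517}\right) = - 159 \left(200 - 204\right) \frac{1}{330342} - \frac{312227}{201517} = \left(-159\right) \left(-4\right) \frac{1}{330342} - \frac{312227}{201517} = 636 \cdot \frac{1}{330342} - \frac{312227}{201517} = \frac{106}{55057} - \frac{312227}{201517} = - \frac{17168921137}{11094921469}$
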